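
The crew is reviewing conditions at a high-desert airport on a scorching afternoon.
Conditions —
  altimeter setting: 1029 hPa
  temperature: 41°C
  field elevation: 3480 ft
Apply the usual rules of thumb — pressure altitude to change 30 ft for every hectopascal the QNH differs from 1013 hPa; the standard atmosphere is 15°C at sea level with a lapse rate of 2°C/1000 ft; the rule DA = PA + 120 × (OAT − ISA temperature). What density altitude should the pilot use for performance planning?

6840 ft

Pressure altitude = 3480 + (1013 − 1029) × 30 = 3480 + (-480) = 3000 ft.
ISA temperature at 3000 ft = 15 − 2 × (3000/1000) = 9°C.
ISA deviation = 41 − 9 = +32°C.
Density altitude = 3000 + 120 × (32) = 6840 ft.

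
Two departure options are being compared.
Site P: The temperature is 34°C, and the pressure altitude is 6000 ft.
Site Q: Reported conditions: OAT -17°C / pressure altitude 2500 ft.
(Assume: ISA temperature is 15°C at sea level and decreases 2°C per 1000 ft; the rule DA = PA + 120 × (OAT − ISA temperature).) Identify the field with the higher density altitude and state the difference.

Site P: ISA temp = 3°C, deviation +31°C, DA = 6000 + 120 × 31 = 9720 ft.
Site Q: ISA temp = 10°C, deviation -27°C, DA = 2500 + 120 × (-27) = -740 ft.
Site P is higher by 9720 − (-740) = 10460 ft.

Site P by 10460 ft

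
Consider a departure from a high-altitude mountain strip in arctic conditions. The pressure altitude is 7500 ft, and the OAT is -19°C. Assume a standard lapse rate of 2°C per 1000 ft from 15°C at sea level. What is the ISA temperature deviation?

ISA-19°C

ISA temperature at 7500 ft = 15 − 2 × (7500/1000) = 0°C.
Deviation = OAT − ISA = -19 − 0 = -19°C.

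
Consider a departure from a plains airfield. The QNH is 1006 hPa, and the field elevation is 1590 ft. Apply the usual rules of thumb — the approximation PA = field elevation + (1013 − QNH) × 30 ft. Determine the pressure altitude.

Pressure correction = (1013 − 1006) × 30 = +210 ft.
Pressure altitude = 1590 + (+210) = 1800 ft.

1800 ft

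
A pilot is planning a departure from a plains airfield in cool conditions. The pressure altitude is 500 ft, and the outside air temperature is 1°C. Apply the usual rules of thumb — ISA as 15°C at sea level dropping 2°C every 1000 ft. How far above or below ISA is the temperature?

ISA-13°C

ISA temperature at 500 ft = 15 − 2 × (500/1000) = 14°C.
Deviation = OAT − ISA = 1 − 14 = -13°C.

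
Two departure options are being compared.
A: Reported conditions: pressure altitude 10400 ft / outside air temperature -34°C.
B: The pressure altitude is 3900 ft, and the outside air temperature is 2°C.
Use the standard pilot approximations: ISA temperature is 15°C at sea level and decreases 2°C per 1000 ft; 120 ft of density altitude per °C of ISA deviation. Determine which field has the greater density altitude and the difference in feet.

A: ISA temp = -5.8°C, deviation -28.2°C, DA = 10400 + 120 × (-28.2) = 7016 ft.
B: ISA temp = 7.2°C, deviation -5.2°C, DA = 3900 + 120 × (-5.2) = 3276 ft.
A is higher by 7016 − 3276 = 3740 ft.

A by 3740 ft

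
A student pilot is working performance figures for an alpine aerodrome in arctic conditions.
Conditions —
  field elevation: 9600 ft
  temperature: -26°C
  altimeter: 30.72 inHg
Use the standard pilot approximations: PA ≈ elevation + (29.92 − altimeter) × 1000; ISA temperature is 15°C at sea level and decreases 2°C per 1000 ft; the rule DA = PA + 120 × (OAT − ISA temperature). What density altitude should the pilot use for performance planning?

5992 ft

Pressure altitude = 9600 + (29.92 − 30.72) × 1000 = 9600 + (-800) = 8800 ft.
ISA temperature at 8800 ft = 15 − 2 × (8800/1000) = -2.6°C.
ISA deviation = -26 − (-2.6) = -23.4°C.
Density altitude = 8800 + 120 × (-23.4) = 5992 ft.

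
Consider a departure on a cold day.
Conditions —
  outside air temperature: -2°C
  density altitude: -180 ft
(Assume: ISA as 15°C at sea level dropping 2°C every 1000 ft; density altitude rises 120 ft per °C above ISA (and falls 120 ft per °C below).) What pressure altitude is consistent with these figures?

DA = PA + 120 × (OAT − (15 − 2·PA/1000)) = PA + 120·OAT − 1800 + 0.24·PA = 1.24·PA + 120·OAT − 1800.
So 1.24·PA = -180 − 120 × (-2) + 1800 = 1860.
PA = 1860 / 1.24 = 1500 ft.

1500 ft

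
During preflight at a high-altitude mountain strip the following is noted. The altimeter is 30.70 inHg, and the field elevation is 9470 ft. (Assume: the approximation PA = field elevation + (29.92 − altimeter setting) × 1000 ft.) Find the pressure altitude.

8690 ft

Pressure correction = (29.92 − 30.70) × 1000 = -780 ft.
Pressure altitude = 9470 + (-780) = 8690 ft.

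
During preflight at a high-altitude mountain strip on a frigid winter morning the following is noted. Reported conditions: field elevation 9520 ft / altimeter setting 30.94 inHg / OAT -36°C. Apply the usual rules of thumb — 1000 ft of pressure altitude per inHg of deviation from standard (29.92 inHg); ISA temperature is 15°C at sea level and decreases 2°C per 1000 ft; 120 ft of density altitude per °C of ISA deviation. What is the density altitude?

Pressure altitude = 9520 + (29.92 − 30.94) × 1000 = 9520 + (-1020) = 8500 ft.
ISA temperature at 8500 ft = 15 − 2 × (8500/1000) = -2°C.
ISA deviation = -36 − (-2) = -34°C.
Density altitude = 8500 + 120 × (-34) = 4420 ft.

4420 ft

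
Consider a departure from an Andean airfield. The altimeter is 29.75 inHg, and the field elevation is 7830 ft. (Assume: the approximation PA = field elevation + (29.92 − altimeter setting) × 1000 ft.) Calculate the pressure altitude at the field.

Pressure correction = (29.92 − 29.75) × 1000 = +170 ft.
Pressure altitude = 7830 + (+170) = 8000 ft.

8000 ft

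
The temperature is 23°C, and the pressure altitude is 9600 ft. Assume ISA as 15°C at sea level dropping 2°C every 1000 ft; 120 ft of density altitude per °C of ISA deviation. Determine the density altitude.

12864 ft

ISA temperature at 9600 ft = 15 − 2 × (9600/1000) = -4.2°C.
ISA deviation = 23 − (-4.2) = +27.2°C.
Density altitude = 9600 + 120 × (27.2) = 9600 + (+3264) = 12864 ft.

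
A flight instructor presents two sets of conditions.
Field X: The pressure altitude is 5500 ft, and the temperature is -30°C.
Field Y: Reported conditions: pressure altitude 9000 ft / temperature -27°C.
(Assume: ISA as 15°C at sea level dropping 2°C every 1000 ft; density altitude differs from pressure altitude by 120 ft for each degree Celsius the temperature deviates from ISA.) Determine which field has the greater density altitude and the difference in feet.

Field X: ISA temp = 4°C, deviation -34°C, DA = 5500 + 120 × (-34) = 1420 ft.
Field Y: ISA temp = -3°C, deviation -24°C, DA = 9000 + 120 × (-24) = 6120 ft.
Field Y is higher by 6120 − 1420 = 4700 ft.

Field Y by 4700 ft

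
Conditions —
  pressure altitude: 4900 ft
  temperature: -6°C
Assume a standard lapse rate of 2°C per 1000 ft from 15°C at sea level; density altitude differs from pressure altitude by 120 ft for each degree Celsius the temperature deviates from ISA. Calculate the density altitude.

ISA temperature at 4900 ft = 15 − 2 × (4900/1000) = 5.2°C.
ISA deviation = -6 − 5.2 = -11.2°C.
Density altitude = 4900 + 120 × (-11.2) = 4900 + (-1344) = 3556 ft.

3556 ft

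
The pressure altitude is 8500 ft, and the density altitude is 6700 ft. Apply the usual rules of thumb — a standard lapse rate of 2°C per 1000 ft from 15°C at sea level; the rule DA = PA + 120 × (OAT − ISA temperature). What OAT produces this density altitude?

-17°C

Density altitude − pressure altitude = 6700 − 8500 = -1800 ft.
At 120 ft/°C that is an ISA deviation of -1800/120 = -15°C.
ISA temperature at 8500 ft = 15 − 2 × (8500/1000) = -2°C.
OAT = ISA + deviation = -2 + (-15) = -17°C.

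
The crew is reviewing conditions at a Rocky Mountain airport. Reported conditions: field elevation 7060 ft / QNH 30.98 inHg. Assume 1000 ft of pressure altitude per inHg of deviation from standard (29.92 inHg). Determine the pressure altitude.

Pressure correction = (29.92 − 30.98) × 1000 = -1060 ft.
Pressure altitude = 7060 + (-1060) = 6000 ft.

6000 ft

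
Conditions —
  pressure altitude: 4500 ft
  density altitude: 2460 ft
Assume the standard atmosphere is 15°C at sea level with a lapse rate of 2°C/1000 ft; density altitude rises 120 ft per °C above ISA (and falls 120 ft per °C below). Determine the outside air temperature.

-11°C

Density altitude − pressure altitude = 2460 − 4500 = -2040 ft.
At 120 ft/°C that is an ISA deviation of -2040/120 = -17°C.
ISA temperature at 4500 ft = 15 − 2 × (4500/1000) = 6°C.
OAT = ISA + deviation = 6 + (-17) = -11°C.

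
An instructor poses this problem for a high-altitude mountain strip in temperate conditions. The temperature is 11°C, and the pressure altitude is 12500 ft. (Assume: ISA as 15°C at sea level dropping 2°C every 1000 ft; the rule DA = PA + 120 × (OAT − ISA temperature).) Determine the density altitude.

ISA temperature at 12500 ft = 15 − 2 × (12500/1000) = -10°C.
ISA deviation = 11 − (-10) = +21°C.
Density altitude = 12500 + 120 × (21) = 12500 + (+2520) = 15020 ft.

15020 ft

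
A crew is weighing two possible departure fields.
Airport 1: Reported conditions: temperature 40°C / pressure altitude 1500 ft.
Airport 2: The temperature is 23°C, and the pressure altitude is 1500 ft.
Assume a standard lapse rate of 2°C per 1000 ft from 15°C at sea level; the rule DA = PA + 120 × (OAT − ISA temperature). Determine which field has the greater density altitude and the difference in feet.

Airport 1 by 2040 ft

Airport 1: ISA temp = 12°C, deviation +28°C, DA = 1500 + 120 × 28 = 4860 ft.
Airport 2: ISA temp = 12°C, deviation +11°C, DA = 1500 + 120 × 11 = 2820 ft.
Airport 1 is higher by 4860 − 2820 = 2040 ft.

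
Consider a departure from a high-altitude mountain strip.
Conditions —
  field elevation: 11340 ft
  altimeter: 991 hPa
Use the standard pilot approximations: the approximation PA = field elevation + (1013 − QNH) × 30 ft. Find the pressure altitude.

Pressure correction = (1013 − 991) × 30 = +660 ft.
Pressure altitude = 11340 + (+660) = 12000 ft.

12000 ft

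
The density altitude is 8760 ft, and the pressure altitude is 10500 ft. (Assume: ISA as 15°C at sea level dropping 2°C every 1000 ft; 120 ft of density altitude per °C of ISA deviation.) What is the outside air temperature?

Density altitude − pressure altitude = 8760 − 10500 = -1740 ft.
At 120 ft/°C that is an ISA deviation of -1740/120 = -14.5°C.
ISA temperature at 10500 ft = 15 − 2 × (10500/1000) = -6°C.
OAT = ISA + deviation = -6 + (-14.5) = -20.5°C.

-20.5°C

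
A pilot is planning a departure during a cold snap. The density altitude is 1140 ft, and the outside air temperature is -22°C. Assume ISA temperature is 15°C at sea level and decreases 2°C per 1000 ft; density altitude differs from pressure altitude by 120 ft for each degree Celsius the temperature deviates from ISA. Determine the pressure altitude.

DA = PA + 120 × (OAT − (15 − 2·PA/1000)) = PA + 120·OAT − 1800 + 0.24·PA = 1.24·PA + 120·OAT − 1800.
So 1.24·PA = 1140 − 120 × (-22) + 1800 = 5580.
PA = 5580 / 1.24 = 4500 ft.

4500 ft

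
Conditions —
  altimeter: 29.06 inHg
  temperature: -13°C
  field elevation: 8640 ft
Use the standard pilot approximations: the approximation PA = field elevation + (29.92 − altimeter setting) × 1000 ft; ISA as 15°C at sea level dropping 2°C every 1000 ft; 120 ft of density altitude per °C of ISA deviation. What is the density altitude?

Pressure altitude = 8640 + (29.92 − 29.06) × 1000 = 8640 + (+860) = 9500 ft.
ISA temperature at 9500 ft = 15 − 2 × (9500/1000) = -4°C.
ISA deviation = -13 − (-4) = -9°C.
Density altitude = 9500 + 120 × (-9) = 8420 ft.

8420 ft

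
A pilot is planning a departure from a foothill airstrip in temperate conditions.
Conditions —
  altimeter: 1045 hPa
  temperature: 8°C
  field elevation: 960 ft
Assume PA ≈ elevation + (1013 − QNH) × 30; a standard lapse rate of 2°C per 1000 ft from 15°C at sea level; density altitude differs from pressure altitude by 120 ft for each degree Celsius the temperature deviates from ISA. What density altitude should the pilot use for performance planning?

-840 ft

Pressure altitude = 960 + (1013 − 1045) × 30 = 960 + (-960) = 0 ft.
ISA temperature at 0 ft = 15 − 2 × (0/1000) = 15°C.
ISA deviation = 8 − 15 = -7°C.
Density altitude = 0 + 120 × (-7) = -840 ft.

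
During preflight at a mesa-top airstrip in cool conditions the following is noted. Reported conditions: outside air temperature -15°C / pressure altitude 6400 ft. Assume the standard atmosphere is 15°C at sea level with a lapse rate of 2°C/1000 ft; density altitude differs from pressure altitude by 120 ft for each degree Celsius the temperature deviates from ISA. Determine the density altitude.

4336 ft

ISA temperature at 6400 ft = 15 − 2 × (6400/1000) = 2.2°C.
ISA deviation = -15 − 2.2 = -17.2°C.
Density altitude = 6400 + 120 × (-17.2) = 6400 + (-2064) = 4336 ft.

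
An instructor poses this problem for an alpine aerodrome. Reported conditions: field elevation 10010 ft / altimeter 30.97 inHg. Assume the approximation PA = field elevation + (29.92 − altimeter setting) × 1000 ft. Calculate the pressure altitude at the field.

8960 ft

Pressure correction = (29.92 − 30.97) × 1000 = -1050 ft.
Pressure altitude = 10010 + (-1050) = 8960 ft.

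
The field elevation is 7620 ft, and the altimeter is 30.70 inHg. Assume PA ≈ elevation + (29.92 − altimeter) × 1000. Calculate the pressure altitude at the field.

6840 ft

Pressure correction = (29.92 − 30.70) × 1000 = -780 ft.
Pressure altitude = 7620 + (-780) = 6840 ft.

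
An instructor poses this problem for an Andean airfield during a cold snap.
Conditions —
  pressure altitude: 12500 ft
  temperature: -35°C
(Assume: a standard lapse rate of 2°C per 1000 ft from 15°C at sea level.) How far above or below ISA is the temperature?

ISA-25°C

ISA temperature at 12500 ft = 15 − 2 × (12500/1000) = -10°C.
Deviation = OAT − ISA = -35 − (-10) = -25°C.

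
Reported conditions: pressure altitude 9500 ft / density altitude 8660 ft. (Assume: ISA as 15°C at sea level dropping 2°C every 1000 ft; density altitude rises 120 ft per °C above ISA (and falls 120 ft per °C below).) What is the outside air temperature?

Density altitude − pressure altitude = 8660 − 9500 = -840 ft.
At 120 ft/°C that is an ISA deviation of -840/120 = -7°C.
ISA temperature at 9500 ft = 15 − 2 × (9500/1000) = -4°C.
OAT = ISA + deviation = -4 + (-7) = -11°C.

-11°C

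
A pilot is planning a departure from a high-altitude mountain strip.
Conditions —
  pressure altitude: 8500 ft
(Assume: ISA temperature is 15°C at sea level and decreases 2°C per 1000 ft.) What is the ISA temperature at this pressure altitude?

ISA temperature = 15 − 2 × (8500/1000) = 15 − 17 = -2°C.

-2°C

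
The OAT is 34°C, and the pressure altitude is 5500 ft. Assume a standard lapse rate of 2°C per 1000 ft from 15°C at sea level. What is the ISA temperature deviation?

ISA temperature at 5500 ft = 15 − 2 × (5500/1000) = 4°C.
Deviation = OAT − ISA = 34 − 4 = +30°C.

ISA+30°C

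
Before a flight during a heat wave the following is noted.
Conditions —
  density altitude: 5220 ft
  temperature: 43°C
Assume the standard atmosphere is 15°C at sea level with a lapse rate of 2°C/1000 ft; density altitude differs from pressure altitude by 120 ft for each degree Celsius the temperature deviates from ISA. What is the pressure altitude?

1500 ft

DA = PA + 120 × (OAT − (15 − 2·PA/1000)) = PA + 120·OAT − 1800 + 0.24·PA = 1.24·PA + 120·OAT − 1800.
So 1.24·PA = 5220 − 120 × 43 + 1800 = 1860.
PA = 1860 / 1.24 = 1500 ft.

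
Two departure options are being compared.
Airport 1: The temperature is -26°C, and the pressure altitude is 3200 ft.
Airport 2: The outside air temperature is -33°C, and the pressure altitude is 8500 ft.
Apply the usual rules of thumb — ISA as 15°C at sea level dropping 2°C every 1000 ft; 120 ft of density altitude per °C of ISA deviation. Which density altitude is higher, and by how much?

Airport 2 by 5732 ft

Airport 1: ISA temp = 8.6°C, deviation -34.6°C, DA = 3200 + 120 × (-34.6) = -952 ft.
Airport 2: ISA temp = -2°C, deviation -31°C, DA = 8500 + 120 × (-31) = 4780 ft.
Airport 2 is higher by 4780 − (-952) = 5732 ft.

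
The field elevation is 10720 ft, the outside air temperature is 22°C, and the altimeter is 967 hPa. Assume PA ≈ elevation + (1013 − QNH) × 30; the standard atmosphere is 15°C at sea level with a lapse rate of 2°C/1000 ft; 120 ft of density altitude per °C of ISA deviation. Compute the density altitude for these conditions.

15844 ft

Pressure altitude = 10720 + (1013 − 967) × 30 = 10720 + (+1380) = 12100 ft.
ISA temperature at 12100 ft = 15 − 2 × (12100/1000) = -9.2°C.
ISA deviation = 22 − (-9.2) = +31.2°C.
Density altitude = 12100 + 120 × (31.2) = 15844 ft.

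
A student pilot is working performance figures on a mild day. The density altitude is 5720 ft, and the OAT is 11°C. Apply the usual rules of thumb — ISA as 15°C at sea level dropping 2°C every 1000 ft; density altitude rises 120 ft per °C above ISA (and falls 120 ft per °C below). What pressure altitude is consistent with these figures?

DA = PA + 120 × (OAT − (15 − 2·PA/1000)) = PA + 120·OAT − 1800 + 0.24·PA = 1.24·PA + 120·OAT − 1800.
So 1.24·PA = 5720 − 120 × 11 + 1800 = 6200.
PA = 6200 / 1.24 = 5000 ft.

5000 ft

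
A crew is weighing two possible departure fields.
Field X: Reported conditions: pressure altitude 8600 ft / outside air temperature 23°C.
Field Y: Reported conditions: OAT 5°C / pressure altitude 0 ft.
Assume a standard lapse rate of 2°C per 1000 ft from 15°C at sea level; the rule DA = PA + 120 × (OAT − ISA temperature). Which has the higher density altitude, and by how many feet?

Field X: ISA temp = -2.2°C, deviation +25.2°C, DA = 8600 + 120 × 25.2 = 11624 ft.
Field Y: ISA temp = 15°C, deviation -10°C, DA = 0 + 120 × (-10) = -1200 ft.
Field X is higher by 11624 − (-1200) = 12824 ft.

Field X by 12824 ft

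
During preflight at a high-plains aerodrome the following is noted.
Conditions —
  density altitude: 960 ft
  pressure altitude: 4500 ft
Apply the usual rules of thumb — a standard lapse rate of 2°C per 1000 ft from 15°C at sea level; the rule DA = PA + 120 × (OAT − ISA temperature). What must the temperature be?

Density altitude − pressure altitude = 960 − 4500 = -3540 ft.
At 120 ft/°C that is an ISA deviation of -3540/120 = -29.5°C.
ISA temperature at 4500 ft = 15 − 2 × (4500/1000) = 6°C.
OAT = ISA + deviation = 6 + (-29.5) = -23.5°C.

-23.5°C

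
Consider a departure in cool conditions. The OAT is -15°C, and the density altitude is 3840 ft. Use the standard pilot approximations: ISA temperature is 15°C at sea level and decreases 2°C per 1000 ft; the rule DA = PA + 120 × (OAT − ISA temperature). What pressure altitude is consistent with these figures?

6000 ft

DA = PA + 120 × (OAT − (15 − 2·PA/1000)) = PA + 120·OAT − 1800 + 0.24·PA = 1.24·PA + 120·OAT − 1800.
So 1.24·PA = 3840 − 120 × (-15) + 1800 = 7440.
PA = 7440 / 1.24 = 6000 ft.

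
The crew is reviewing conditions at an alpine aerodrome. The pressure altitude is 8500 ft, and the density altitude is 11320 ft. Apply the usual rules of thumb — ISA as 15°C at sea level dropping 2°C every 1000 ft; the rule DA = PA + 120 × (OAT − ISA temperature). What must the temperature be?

Density altitude − pressure altitude = 11320 − 8500 = +2820 ft.
At 120 ft/°C that is an ISA deviation of 2820/120 = +23.5°C.
ISA temperature at 8500 ft = 15 − 2 × (8500/1000) = -2°C.
OAT = ISA + deviation = -2 + (+23.5) = 21.5°C.

21.5°C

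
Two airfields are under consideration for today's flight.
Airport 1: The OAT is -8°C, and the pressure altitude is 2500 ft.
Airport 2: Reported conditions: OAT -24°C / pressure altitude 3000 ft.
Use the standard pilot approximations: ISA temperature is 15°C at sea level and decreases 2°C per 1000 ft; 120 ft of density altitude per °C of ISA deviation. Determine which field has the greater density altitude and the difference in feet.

Airport 1: ISA temp = 10°C, deviation -18°C, DA = 2500 + 120 × (-18) = 340 ft.
Airport 2: ISA temp = 9°C, deviation -33°C, DA = 3000 + 120 × (-33) = -960 ft.
Airport 1 is higher by 340 − (-960) = 1300 ft.

Airport 1 by 1300 ft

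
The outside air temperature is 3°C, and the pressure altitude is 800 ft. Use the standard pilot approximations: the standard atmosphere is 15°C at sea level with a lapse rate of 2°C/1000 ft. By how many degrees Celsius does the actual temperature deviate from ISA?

ISA temperature at 800 ft = 15 − 2 × (800/1000) = 13.4°C.
Deviation = OAT − ISA = 3 − 13.4 = -10.4°C.

ISA-10.4°C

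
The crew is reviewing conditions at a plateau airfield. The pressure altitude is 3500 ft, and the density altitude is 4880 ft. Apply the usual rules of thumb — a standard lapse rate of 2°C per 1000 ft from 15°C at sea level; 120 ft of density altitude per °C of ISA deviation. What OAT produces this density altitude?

Density altitude − pressure altitude = 4880 − 3500 = +1380 ft.
At 120 ft/°C that is an ISA deviation of 1380/120 = +11.5°C.
ISA temperature at 3500 ft = 15 − 2 × (3500/1000) = 8°C.
OAT = ISA + deviation = 8 + (+11.5) = 19.5°C.

19.5°C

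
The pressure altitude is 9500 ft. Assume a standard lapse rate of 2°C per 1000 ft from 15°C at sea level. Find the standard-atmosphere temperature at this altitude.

-4°C

ISA temperature = 15 − 2 × (9500/1000) = 15 − 19 = -4°C.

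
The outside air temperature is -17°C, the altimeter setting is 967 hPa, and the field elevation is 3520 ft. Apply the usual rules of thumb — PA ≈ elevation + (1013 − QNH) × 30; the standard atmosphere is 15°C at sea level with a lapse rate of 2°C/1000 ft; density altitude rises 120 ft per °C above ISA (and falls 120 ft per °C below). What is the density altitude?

2236 ft

Pressure altitude = 3520 + (1013 − 967) × 30 = 3520 + (+1380) = 4900 ft.
ISA temperature at 4900 ft = 15 − 2 × (4900/1000) = 5.2°C.
ISA deviation = -17 − 5.2 = -22.2°C.
Density altitude = 4900 + 120 × (-22.2) = 2236 ft.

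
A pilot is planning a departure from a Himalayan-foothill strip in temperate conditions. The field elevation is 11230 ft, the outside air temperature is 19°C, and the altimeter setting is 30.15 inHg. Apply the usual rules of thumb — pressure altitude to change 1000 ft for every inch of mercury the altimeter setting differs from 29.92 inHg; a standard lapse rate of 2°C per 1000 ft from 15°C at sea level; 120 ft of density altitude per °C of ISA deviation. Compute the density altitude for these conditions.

14120 ft

Pressure altitude = 11230 + (29.92 − 30.15) × 1000 = 11230 + (-230) = 11000 ft.
ISA temperature at 11000 ft = 15 − 2 × (11000/1000) = -7°C.
ISA deviation = 19 − (-7) = +26°C.
Density altitude = 11000 + 120 × (26) = 14120 ft.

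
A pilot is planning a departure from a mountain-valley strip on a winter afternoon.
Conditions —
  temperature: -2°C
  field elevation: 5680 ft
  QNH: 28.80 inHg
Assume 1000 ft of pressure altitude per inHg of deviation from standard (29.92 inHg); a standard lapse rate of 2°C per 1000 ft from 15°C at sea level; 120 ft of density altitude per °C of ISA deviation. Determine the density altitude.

Pressure altitude = 5680 + (29.92 − 28.80) × 1000 = 5680 + (+1120) = 6800 ft.
ISA temperature at 6800 ft = 15 − 2 × (6800/1000) = 1.4°C.
ISA deviation = -2 − 1.4 = -3.4°C.
Density altitude = 6800 + 120 × (-3.4) = 6392 ft.

6392 ft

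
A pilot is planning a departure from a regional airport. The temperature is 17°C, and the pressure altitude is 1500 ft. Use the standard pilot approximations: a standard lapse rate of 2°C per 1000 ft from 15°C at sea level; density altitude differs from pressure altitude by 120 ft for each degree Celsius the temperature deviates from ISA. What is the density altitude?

2100 ft

ISA temperature at 1500 ft = 15 − 2 × (1500/1000) = 12°C.
ISA deviation = 17 − 12 = +5°C.
Density altitude = 1500 + 120 × (5) = 1500 + (+600) = 2100 ft.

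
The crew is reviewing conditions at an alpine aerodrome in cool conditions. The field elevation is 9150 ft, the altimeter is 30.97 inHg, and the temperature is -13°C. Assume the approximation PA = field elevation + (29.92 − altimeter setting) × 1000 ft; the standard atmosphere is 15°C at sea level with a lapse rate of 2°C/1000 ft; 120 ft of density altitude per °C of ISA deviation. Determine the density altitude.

Pressure altitude = 9150 + (29.92 − 30.97) × 1000 = 9150 + (-1050) = 8100 ft.
ISA temperature at 8100 ft = 15 − 2 × (8100/1000) = -1.2°C.
ISA deviation = -13 − (-1.2) = -11.8°C.
Density altitude = 8100 + 120 × (-11.8) = 6684 ft.

6684 ft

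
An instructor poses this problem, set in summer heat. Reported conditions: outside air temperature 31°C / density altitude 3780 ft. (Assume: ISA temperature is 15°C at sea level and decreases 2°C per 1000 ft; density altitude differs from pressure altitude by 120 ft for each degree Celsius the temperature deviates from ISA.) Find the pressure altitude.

DA = PA + 120 × (OAT − (15 − 2·PA/1000)) = PA + 120·OAT − 1800 + 0.24·PA = 1.24·PA + 120·OAT − 1800.
So 1.24·PA = 3780 − 120 × 31 + 1800 = 1860.
PA = 1860 / 1.24 = 1500 ft.

1500 ft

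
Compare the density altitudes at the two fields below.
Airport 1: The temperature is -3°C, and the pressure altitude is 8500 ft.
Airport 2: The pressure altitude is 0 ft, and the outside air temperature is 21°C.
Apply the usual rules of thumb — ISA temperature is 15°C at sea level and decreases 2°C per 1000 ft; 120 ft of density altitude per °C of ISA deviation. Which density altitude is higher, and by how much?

Airport 1: ISA temp = -2°C, deviation -1°C, DA = 8500 + 120 × (-1) = 8380 ft.
Airport 2: ISA temp = 15°C, deviation +6°C, DA = 0 + 120 × 6 = 720 ft.
Airport 1 is higher by 8380 − 720 = 7660 ft.

Airport 1 by 7660 ft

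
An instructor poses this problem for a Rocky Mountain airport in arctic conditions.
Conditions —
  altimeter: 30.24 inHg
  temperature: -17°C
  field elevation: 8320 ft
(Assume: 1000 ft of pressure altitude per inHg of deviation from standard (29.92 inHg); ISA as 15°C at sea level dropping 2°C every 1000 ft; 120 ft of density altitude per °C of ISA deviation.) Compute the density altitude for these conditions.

Pressure altitude = 8320 + (29.92 − 30.24) × 1000 = 8320 + (-320) = 8000 ft.
ISA temperature at 8000 ft = 15 − 2 × (8000/1000) = -1°C.
ISA deviation = -17 − (-1) = -16°C.
Density altitude = 8000 + 120 × (-16) = 6080 ft.

6080 ft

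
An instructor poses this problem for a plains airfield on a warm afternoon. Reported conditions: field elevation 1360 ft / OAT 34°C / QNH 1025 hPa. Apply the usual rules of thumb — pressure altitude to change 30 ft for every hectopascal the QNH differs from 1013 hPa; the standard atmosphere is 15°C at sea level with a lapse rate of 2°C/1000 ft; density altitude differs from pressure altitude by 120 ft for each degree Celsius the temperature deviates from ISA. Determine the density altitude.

3520 ft

Pressure altitude = 1360 + (1013 − 1025) × 30 = 1360 + (-360) = 1000 ft.
ISA temperature at 1000 ft = 15 − 2 × (1000/1000) = 13°C.
ISA deviation = 34 − 13 = +21°C.
Density altitude = 1000 + 120 × (21) = 3520 ft.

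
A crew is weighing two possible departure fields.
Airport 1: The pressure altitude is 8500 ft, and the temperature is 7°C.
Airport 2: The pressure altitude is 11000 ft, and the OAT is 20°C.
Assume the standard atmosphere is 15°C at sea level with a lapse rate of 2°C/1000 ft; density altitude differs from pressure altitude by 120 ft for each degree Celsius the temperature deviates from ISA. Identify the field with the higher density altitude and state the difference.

Airport 1: ISA temp = -2°C, deviation +9°C, DA = 8500 + 120 × 9 = 9580 ft.
Airport 2: ISA temp = -7°C, deviation +27°C, DA = 11000 + 120 × 27 = 14240 ft.
Airport 2 is higher by 14240 − 9580 = 4660 ft.

Airport 2 by 4660 ft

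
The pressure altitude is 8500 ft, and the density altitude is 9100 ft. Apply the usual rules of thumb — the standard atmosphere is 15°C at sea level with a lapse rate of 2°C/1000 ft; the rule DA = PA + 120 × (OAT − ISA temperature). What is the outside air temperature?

3°C

Density altitude − pressure altitude = 9100 − 8500 = +600 ft.
At 120 ft/°C that is an ISA deviation of 600/120 = +5°C.
ISA temperature at 8500 ft = 15 − 2 × (8500/1000) = -2°C.
OAT = ISA + deviation = -2 + (+5) = 3°C.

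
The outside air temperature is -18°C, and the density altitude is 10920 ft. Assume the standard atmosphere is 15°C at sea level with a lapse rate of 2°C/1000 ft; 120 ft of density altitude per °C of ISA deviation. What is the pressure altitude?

DA = PA + 120 × (OAT − (15 − 2·PA/1000)) = PA + 120·OAT − 1800 + 0.24·PA = 1.24·PA + 120·OAT − 1800.
So 1.24·PA = 10920 − 120 × (-18) + 1800 = 14880.
PA = 14880 / 1.24 = 12000 ft.

12000 ft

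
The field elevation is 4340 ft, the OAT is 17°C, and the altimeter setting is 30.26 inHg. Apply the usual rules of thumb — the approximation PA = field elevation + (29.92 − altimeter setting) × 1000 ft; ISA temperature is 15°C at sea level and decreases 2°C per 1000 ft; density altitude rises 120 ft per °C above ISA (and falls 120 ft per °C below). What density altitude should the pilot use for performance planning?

5200 ft

Pressure altitude = 4340 + (29.92 − 30.26) × 1000 = 4340 + (-340) = 4000 ft.
ISA temperature at 4000 ft = 15 − 2 × (4000/1000) = 7°C.
ISA deviation = 17 − 7 = +10°C.
Density altitude = 4000 + 120 × (10) = 5200 ft.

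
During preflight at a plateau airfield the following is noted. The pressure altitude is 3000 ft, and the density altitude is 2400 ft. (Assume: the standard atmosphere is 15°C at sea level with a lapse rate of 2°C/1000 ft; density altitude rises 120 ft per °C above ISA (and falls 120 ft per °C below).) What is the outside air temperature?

Density altitude − pressure altitude = 2400 − 3000 = -600 ft.
At 120 ft/°C that is an ISA deviation of -600/120 = -5°C.
ISA temperature at 3000 ft = 15 − 2 × (3000/1000) = 9°C.
OAT = ISA + deviation = 9 + (-5) = 4°C.

4°C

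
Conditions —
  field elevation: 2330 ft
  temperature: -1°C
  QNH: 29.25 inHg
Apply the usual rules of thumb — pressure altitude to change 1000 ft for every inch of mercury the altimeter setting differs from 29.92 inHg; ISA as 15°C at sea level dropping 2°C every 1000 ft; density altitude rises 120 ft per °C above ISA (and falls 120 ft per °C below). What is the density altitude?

Pressure altitude = 2330 + (29.92 − 29.25) × 1000 = 2330 + (+670) = 3000 ft.
ISA temperature at 3000 ft = 15 − 2 × (3000/1000) = 9°C.
ISA deviation = -1 − 9 = -10°C.
Density altitude = 3000 + 120 × (-10) = 1800 ft.

1800 ft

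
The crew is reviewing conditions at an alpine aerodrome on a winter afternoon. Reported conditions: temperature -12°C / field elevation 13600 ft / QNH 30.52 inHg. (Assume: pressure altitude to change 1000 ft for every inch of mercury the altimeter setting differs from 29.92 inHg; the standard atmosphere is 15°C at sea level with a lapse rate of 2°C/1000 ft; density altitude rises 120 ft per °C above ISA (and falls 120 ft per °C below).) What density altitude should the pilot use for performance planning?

Pressure altitude = 13600 + (29.92 − 30.52) × 1000 = 13600 + (-600) = 13000 ft.
ISA temperature at 13000 ft = 15 − 2 × (13000/1000) = -11°C.
ISA deviation = -12 − (-11) = -1°C.
Density altitude = 13000 + 120 × (-1) = 12880 ft.

12880 ft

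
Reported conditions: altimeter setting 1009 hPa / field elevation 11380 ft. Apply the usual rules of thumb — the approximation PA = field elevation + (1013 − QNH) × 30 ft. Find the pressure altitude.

Pressure correction = (1013 − 1009) × 30 = +120 ft.
Pressure altitude = 11380 + (+120) = 11500 ft.

11500 ft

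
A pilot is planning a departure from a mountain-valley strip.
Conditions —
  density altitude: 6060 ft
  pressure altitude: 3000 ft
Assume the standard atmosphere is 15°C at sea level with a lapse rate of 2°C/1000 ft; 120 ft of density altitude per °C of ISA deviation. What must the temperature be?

34.5°C

Density altitude − pressure altitude = 6060 − 3000 = +3060 ft.
At 120 ft/°C that is an ISA deviation of 3060/120 = +25.5°C.
ISA temperature at 3000 ft = 15 − 2 × (3000/1000) = 9°C.
OAT = ISA + deviation = 9 + (+25.5) = 34.5°C.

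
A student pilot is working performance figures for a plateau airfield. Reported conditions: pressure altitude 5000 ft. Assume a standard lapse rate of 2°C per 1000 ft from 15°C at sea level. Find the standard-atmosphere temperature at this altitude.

ISA temperature = 15 − 2 × (5000/1000) = 15 − 10 = 5°C.

5°C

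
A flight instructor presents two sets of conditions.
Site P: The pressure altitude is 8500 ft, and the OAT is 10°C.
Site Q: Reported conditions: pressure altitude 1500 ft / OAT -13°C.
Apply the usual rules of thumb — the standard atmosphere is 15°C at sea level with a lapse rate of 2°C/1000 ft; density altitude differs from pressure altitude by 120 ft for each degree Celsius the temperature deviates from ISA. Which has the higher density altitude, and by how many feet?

Site P by 11440 ft

Site P: ISA temp = -2°C, deviation +12°C, DA = 8500 + 120 × 12 = 9940 ft.
Site Q: ISA temp = 12°C, deviation -25°C, DA = 1500 + 120 × (-25) = -1500 ft.
Site P is higher by 9940 − (-1500) = 11440 ft.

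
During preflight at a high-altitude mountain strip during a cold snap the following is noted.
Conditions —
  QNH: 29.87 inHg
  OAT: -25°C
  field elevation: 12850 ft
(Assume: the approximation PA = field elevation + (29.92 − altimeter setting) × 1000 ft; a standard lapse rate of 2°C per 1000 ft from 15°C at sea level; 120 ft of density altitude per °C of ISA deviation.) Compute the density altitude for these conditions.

11196 ft

Pressure altitude = 12850 + (29.92 − 29.87) × 1000 = 12850 + (+50) = 12900 ft.
ISA temperature at 12900 ft = 15 − 2 × (12900/1000) = -10.8°C.
ISA deviation = -25 − (-10.8) = -14.2°C.
Density altitude = 12900 + 120 × (-14.2) = 11196 ft.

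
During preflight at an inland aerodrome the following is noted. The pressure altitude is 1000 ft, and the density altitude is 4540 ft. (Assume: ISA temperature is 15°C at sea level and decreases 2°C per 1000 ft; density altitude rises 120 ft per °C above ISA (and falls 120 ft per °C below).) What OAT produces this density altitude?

Density altitude − pressure altitude = 4540 − 1000 = +3540 ft.
At 120 ft/°C that is an ISA deviation of 3540/120 = +29.5°C.
ISA temperature at 1000 ft = 15 − 2 × (1000/1000) = 13°C.
OAT = ISA + deviation = 13 + (+29.5) = 42.5°C.

42.5°C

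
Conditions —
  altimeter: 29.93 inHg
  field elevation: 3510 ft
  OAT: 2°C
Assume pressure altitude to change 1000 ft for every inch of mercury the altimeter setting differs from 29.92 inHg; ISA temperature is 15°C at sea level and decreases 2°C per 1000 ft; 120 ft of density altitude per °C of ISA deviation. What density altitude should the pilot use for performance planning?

Pressure altitude = 3510 + (29.92 − 29.93) × 1000 = 3510 + (-10) = 3500 ft.
ISA temperature at 3500 ft = 15 − 2 × (3500/1000) = 8°C.
ISA deviation = 2 − 8 = -6°C.
Density altitude = 3500 + 120 × (-6) = 2780 ft.

2780 ft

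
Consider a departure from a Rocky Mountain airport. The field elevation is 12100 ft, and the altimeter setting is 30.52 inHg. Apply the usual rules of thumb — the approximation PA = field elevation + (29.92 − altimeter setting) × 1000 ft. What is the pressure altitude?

11500 ft

Pressure correction = (29.92 − 30.52) × 1000 = -600 ft.
Pressure altitude = 12100 + (-600) = 11500 ft.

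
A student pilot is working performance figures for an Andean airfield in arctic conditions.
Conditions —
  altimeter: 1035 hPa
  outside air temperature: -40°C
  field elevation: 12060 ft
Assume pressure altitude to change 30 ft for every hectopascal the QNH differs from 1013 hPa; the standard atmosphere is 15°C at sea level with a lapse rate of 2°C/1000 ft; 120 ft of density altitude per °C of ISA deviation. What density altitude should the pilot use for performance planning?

Pressure altitude = 12060 + (1013 − 1035) × 30 = 12060 + (-660) = 11400 ft.
ISA temperature at 11400 ft = 15 − 2 × (11400/1000) = -7.8°C.
ISA deviation = -40 − (-7.8) = -32.2°C.
Density altitude = 11400 + 120 × (-32.2) = 7536 ft.

7536 ft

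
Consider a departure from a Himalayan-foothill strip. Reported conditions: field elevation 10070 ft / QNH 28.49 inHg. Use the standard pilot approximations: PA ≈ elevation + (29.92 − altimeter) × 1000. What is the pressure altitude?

Pressure correction = (29.92 − 28.49) × 1000 = +1430 ft.
Pressure altitude = 10070 + (+1430) = 11500 ft.

11500 ft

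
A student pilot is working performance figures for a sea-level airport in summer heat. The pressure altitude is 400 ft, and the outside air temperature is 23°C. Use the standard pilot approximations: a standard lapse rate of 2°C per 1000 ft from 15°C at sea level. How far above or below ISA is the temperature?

ISA+8.8°C

ISA temperature at 400 ft = 15 − 2 × (400/1000) = 14.2°C.
Deviation = OAT − ISA = 23 − 14.2 = +8.8°C.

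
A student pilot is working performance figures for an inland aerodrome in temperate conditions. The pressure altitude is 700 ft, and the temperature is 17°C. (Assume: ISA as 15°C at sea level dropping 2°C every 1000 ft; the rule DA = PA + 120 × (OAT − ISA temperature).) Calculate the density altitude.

1108 ft

ISA temperature at 700 ft = 15 − 2 × (700/1000) = 13.6°C.
ISA deviation = 17 − 13.6 = +3.4°C.
Density altitude = 700 + 120 × (3.4) = 700 + (+408) = 1108 ft.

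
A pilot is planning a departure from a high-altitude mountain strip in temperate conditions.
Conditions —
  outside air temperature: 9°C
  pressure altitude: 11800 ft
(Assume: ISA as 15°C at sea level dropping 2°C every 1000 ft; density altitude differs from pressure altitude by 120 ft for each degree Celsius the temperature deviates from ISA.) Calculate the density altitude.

ISA temperature at 11800 ft = 15 − 2 × (11800/1000) = -8.6°C.
ISA deviation = 9 − (-8.6) = +17.6°C.
Density altitude = 11800 + 120 × (17.6) = 11800 + (+2112) = 13912 ft.

13912 ft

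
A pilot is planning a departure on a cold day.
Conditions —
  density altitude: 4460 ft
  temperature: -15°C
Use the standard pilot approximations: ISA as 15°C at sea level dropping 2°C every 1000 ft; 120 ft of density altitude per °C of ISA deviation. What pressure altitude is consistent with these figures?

DA = PA + 120 × (OAT − (15 − 2·PA/1000)) = PA + 120·OAT − 1800 + 0.24·PA = 1.24·PA + 120·OAT − 1800.
So 1.24·PA = 4460 − 120 × (-15) + 1800 = 8060.
PA = 8060 / 1.24 = 6500 ft.

6500 ft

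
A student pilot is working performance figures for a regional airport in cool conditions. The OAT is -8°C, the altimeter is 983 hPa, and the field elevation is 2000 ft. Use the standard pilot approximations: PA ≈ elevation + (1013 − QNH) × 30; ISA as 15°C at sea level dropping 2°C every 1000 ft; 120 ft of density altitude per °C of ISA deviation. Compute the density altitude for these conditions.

836 ft

Pressure altitude = 2000 + (1013 − 983) × 30 = 2000 + (+900) = 2900 ft.
ISA temperature at 2900 ft = 15 − 2 × (2900/1000) = 9.2°C.
ISA deviation = -8 − 9.2 = -17.2°C.
Density altitude = 2900 + 120 × (-17.2) = 836 ft.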